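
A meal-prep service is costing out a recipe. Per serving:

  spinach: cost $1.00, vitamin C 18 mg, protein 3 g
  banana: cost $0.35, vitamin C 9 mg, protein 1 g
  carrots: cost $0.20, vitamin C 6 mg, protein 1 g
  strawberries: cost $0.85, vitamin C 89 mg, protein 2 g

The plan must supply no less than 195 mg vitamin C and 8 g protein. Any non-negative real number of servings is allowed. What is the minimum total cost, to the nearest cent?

$2.46

Minimising a linear cost over {vitamin C ≥ 195, protein ≥ 8, servings ≥ 0} — the optimum is at a vertex, using one or two foods.
spinach only: max(195/18, 8/3) = 10.83 servings → $10.83.
banana only: max(195/9, 8/1) = 21.67 servings → $7.58.
carrots only: max(195/6, 8/1) = 32.5 servings → $6.50.
strawberries only: max(195/89, 8/2) = 4 servings → $3.40.
spinach + banana: the both-tight solution has a negative serving — not a feasible corner.
spinach + carrots (both tight): parallel constraints — no distinct corner.
spinach + strawberries with both tight: 1.394 servings and 1.909 servings → $3.02.
banana + carrots with both targets exact would need a negative amount; discard.
banana + strawberries with both tight: 4.535 servings and 1.732 servings → $3.06.
carrots + strawberries with both tight: 4.182 servings and 1.909 servings → $2.46.
The minimum over all feasible corners is $2.46.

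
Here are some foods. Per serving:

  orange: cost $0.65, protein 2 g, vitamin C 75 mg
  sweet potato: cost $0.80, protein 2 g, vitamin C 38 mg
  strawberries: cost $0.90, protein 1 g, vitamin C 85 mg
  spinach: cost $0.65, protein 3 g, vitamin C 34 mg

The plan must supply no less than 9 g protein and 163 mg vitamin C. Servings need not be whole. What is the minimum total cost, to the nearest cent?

$2.20

orange only: max(9/2, 163/75) = 4.5 servings → $2.92.
sweet potato only: max(9/2, 163/38) = 4.5 servings → $3.60.
strawberries only: max(9/1, 163/85) = 9 servings → $8.10.
spinach only: max(9/3, 163/34) = 4.794 servings → $3.12.
orange + sweet potato: intersection lies outside the first quadrant.
orange + strawberries: the both-tight solution has a negative serving — not a feasible corner.
orange + spinach with both tight: 1.166 servings and 2.223 servings → $2.20.
sweet potato + strawberries: the both-tight solution has a negative serving — not a feasible corner.
sweet potato + spinach with both tight: 3.978 servings and 0.3478 servings → $3.41.
strawberries + spinach with both tight: 0.8281 servings and 2.724 servings → $2.52.
The minimum over all feasible corners is $2.20.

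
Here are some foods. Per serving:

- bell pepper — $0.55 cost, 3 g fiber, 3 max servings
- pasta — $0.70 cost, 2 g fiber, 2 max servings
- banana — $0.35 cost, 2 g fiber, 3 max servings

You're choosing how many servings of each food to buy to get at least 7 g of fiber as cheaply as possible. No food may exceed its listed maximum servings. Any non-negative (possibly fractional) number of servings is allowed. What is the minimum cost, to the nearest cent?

Cost per g of fiber: banana $0.1750, bell pepper $0.1833, pasta $0.3500.
Take 3 servings of banana: +6.0 g fiber for $1.05 (total $1.05, still need 1.0 g).
Take 0.3333 servings of bell pepper: +1.0 g fiber for $0.18 (total $1.23, still need 0.0 g).
Filling from the cheapest source first is optimal under one linear minimum: $1.23.

$1.23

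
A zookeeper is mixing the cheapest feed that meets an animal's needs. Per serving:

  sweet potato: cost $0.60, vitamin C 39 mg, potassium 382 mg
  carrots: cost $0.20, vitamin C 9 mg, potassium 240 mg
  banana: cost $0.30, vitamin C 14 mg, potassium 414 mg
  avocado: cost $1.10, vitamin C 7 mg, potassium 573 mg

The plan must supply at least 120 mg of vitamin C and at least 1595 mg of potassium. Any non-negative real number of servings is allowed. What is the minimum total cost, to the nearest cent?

$1.97

Two binding constraints pin down two serving amounts, so the optimal mix uses at most two foods. The candidates are each food alone (scaled to the tighter of vitamin C/potassium) and each pair with both constraints tight.
sweet potato only: max(120/39, 1595/382) = 4.175 servings → $2.51.
carrots only: max(120/9, 1595/240) = 13.33 servings → $2.67.
banana only: max(120/14, 1595/414) = 8.571 servings → $2.57.
avocado only: max(120/7, 1595/573) = 17.14 servings → $18.86.
sweet potato + carrots with both tight: 2.439 servings and 2.763 servings → $2.02.
sweet potato + banana with both tight: 2.533 servings and 1.516 servings → $1.97.
sweet potato + avocado with both tight: 2.928 servings and 0.8319 servings → $2.67.
carrots + banana with both targets exact would need a negative amount; discard.
carrots + avocado with both targets exact would need a negative amount; discard.
banana + avocado: the both-tight solution has a negative serving — not a feasible corner.
The minimum over all feasible corners is $1.97.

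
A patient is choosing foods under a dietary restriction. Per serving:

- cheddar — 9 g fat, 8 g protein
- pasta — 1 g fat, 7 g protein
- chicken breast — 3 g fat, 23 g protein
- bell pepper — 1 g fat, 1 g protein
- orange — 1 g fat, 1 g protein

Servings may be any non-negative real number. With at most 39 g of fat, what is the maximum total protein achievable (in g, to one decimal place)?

299.0 g

Protein per g fat: chicken breast 7.667, pasta 7, bell pepper 1, orange 1, cheddar 0.8889.
With no serving limits, spend the whole fat allowance on chicken breast: 39 g / 3 g × 23 g = 299.0 g.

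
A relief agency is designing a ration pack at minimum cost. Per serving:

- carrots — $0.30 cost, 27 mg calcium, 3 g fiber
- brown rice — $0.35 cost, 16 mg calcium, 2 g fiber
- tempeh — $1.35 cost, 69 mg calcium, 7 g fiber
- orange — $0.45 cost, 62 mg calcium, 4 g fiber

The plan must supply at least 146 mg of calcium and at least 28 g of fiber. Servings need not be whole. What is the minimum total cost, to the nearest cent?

This is a tiny linear program; its minimum lies at a vertex of the feasible set. List the vertices and price them.
carrots only: max(146/27, 28/3) = 9.333 servings → $2.80.
brown rice only: max(146/16, 28/2) = 14 servings → $4.90.
tempeh only: max(146/69, 28/7) = 4 servings → $5.40.
orange only: max(146/62, 28/4) = 7 servings → $3.15.
carrots + brown rice with both targets exact would need a negative amount; discard.
carrots + tempeh with both targets exact would need a negative amount; discard.
carrots + orange: intersection lies outside the first quadrant.
brown rice + tempeh: the both-tight solution has a negative serving — not a feasible corner.
brown rice + orange with both targets exact would need a negative amount; discard.
tempeh + orange with both targets exact would need a negative amount; discard.
The minimum over all feasible corners is $2.80.

$2.80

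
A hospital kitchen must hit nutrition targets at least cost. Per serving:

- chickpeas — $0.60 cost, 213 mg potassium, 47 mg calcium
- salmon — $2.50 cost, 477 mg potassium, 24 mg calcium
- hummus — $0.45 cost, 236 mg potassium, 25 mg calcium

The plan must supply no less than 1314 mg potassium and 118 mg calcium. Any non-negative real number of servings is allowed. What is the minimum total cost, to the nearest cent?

$2.51

chickpeas only: max(1314/213, 118/47) = 6.169 servings → $3.70.
salmon only: max(1314/477, 118/24) = 4.917 servings → $12.29.
hummus only: max(1314/236, 118/25) = 5.568 servings → $2.51.
chickpeas + salmon with both tight: 1.43 servings and 2.116 servings → $6.15.
chickpeas + hummus with both targets exact would need a negative amount; discard.
salmon + hummus with both tight: 0.7989 servings and 3.953 servings → $3.78.
The minimum over all feasible corners is $2.51.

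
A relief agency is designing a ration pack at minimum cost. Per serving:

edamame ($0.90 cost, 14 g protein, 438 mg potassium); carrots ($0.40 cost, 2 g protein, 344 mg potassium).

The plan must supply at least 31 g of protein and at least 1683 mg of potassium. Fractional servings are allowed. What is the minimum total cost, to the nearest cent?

An LP optimum is at a vertex; with two nutrient constraints at most two foods are used. Check each candidate.
edamame only: max(31/14, 1683/438) = 3.842 servings → $3.46.
carrots only: max(31/2, 1683/344) = 15.5 servings → $6.20.
edamame + carrots with both tight: 1.852 servings and 2.534 servings → $2.68.
Cheapest feasible corner: $2.68.

$2.68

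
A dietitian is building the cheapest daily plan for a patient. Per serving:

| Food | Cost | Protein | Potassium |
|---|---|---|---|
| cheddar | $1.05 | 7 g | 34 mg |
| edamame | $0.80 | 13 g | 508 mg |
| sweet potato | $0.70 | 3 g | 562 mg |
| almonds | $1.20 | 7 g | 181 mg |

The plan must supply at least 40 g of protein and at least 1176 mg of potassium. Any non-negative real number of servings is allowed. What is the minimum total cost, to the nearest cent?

An LP optimum is at a vertex; with two nutrient constraints at most two foods are used. Check each candidate.
cheddar only: max(40/7, 1176/34) = 34.59 servings → $36.32.
edamame only: max(40/13, 1176/508) = 3.077 servings → $2.46.
sweet potato only: max(40/3, 1176/562) = 13.33 servings → $9.33.
almonds only: max(40/7, 1176/181) = 6.497 servings → $7.80.
cheddar + edamame with both tight: 1.616 servings and 2.207 servings → $3.46.
cheddar + sweet potato with both tight: 4.946 servings and 1.793 servings → $6.45.
cheddar + almonds: intersection lies outside the first quadrant.
edamame + sweet potato with both targets exact would need a negative amount; discard.
edamame + almonds with both tight: 0.8246 servings and 4.183 servings → $5.68.
sweet potato + almonds with both tight: 0.2925 servings and 5.589 servings → $6.91.
The minimum over all feasible corners is $2.46.

$2.46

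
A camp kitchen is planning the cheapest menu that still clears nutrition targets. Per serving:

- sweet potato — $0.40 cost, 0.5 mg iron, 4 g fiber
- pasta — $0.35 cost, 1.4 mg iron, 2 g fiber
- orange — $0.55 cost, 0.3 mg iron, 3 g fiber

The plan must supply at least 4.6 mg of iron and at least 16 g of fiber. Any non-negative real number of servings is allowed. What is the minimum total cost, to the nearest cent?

Minimising a linear cost over {iron ≥ 4.6, fiber ≥ 16, servings ≥ 0} — the optimum is at a vertex, using one or two foods.
sweet potato only: max(4.6/0.5, 16/4) = 9.2 servings → $3.68.
pasta only: max(4.6/1.4, 16/2) = 8 servings → $2.80.
orange only: max(4.6/0.3, 16/3) = 15.33 servings → $8.43.
sweet potato + pasta with both tight: 2.87 servings and 2.261 servings → $1.94.
sweet potato + orange: the both-tight solution has a negative serving — not a feasible corner.
pasta + orange with both tight: 2.5 servings and 3.667 servings → $2.89.
The minimum over all feasible corners is $1.94.

$1.94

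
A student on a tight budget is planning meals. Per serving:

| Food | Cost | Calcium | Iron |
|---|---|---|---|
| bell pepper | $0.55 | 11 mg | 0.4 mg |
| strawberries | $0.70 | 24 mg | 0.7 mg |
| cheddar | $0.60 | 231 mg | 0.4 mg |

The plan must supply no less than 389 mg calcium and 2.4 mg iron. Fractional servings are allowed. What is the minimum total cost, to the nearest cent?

$2.68

Check every corner: each single food scaled to meet both minima, and each pair solved so both constraints bind.
bell pepper only: max(389/11, 2.4/0.4) = 35.36 servings → $19.45.
strawberries only: max(389/24, 2.4/0.7) = 16.21 servings → $11.35.
cheddar only: max(389/231, 2.4/0.4) = 6 servings → $3.60.
bell pepper + strawberries: intersection lies outside the first quadrant.
bell pepper + cheddar with both tight: 4.532 servings and 1.468 servings → $3.37.
strawberries + cheddar with both tight: 2.622 servings and 1.412 servings → $2.68.
The minimum over all feasible corners is $2.68.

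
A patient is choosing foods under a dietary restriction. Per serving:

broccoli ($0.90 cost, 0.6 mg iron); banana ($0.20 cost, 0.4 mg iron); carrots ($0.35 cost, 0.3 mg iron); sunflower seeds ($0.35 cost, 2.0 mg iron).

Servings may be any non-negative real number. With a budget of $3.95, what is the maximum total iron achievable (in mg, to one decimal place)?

22.6 mg

Iron per dollar: sunflower seeds 5.714, banana 2, carrots 0.8571, broccoli 0.6667.
With no serving limits, spend the whole cost allowance on sunflower seeds: $3.95 / $0.35 × 2.0 mg = 22.6 mg.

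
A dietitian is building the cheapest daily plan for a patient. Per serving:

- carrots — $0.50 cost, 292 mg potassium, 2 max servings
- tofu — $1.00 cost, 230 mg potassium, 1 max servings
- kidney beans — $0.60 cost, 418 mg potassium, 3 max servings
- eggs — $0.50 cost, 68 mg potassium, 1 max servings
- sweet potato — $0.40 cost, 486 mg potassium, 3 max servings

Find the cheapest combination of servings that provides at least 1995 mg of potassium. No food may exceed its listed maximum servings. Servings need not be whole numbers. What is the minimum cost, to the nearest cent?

$1.97

Cost per mg of potassium: sweet potato $0.0008, kidney beans $0.0014, carrots $0.0017, tofu $0.0043, eggs $0.0074.
Take 3 servings of sweet potato: +1458.0 mg potassium for $1.20 (total $1.20, still need 537.0 mg).
Take 1.285 servings of kidney beans: +537.0 mg potassium for $0.77 (total $1.97, still need 0.0 mg).
Filling from the cheapest source first is optimal under one linear minimum: $1.97.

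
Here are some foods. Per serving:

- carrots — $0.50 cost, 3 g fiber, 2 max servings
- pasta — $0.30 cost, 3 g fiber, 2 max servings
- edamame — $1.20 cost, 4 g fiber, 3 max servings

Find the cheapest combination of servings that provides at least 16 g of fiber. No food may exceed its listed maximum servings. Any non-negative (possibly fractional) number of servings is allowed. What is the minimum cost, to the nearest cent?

Cost per g of fiber: pasta $0.1000, carrots $0.1667, edamame $0.3000.
Take 2 servings of pasta: +6.0 g fiber for $0.60 (total $0.60, still need 10.0 g).
Take 2 servings of carrots: +6.0 g fiber for $1.00 (total $1.60, still need 4.0 g).
Take 1 serving of edamame: +4.0 g fiber for $1.20 (total $2.80, still need 0.0 g).
Greedy by cheapest-per-g is optimal for a single linear constraint, so the minimum cost is $2.80.

$2.80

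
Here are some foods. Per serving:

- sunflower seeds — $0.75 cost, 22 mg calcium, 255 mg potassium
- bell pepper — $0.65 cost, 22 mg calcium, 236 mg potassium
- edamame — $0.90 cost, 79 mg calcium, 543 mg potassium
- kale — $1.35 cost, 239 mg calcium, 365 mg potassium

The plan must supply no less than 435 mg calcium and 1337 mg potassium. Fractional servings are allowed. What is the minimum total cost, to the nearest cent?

For a min-cost LP with two ≥-constraints, a basic feasible solution has at most two positive variables.
sunflower seeds only: max(435/22, 1337/255) = 19.77 servings → $14.83.
bell pepper only: max(435/22, 1337/236) = 19.77 servings → $12.85.
edamame only: max(435/79, 1337/543) = 5.506 servings → $4.96.
kale only: max(435/239, 1337/365) = 3.663 servings → $4.95.
sunflower seeds + bell pepper with both targets exact would need a negative amount; discard.
sunflower seeds + edamame with both targets exact would need a negative amount; discard.
sunflower seeds + kale with both tight: 3.038 servings and 1.54 servings → $4.36.
bell pepper + edamame with both targets exact would need a negative amount; discard.
bell pepper + kale with both tight: 3.323 servings and 1.514 servings → $4.20.
edamame + kale with both tight: 1.593 servings and 1.294 servings → $3.18.
So the least-cost plan costs $3.18.

$3.18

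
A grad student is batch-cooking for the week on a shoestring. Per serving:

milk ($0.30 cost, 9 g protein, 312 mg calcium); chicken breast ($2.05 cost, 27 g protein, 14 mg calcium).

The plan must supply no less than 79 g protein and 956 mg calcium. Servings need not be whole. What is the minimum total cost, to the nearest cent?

$2.63

A basic optimal solution has at most two foods positive. Try each food alone and each pair with both targets met exactly.
milk only: max(79/9, 956/312) = 8.778 servings → $2.63.
chicken breast only: max(79/27, 956/14) = 68.29 servings → $139.99.
milk + chicken breast with both tight: 2.977 servings and 1.933 servings → $4.86.
Cheapest feasible corner: $2.63.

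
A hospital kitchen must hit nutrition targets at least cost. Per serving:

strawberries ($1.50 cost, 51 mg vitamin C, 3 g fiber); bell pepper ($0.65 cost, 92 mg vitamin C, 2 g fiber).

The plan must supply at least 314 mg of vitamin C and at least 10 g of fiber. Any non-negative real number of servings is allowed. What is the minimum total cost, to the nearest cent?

At the optimum either one food covers both requirements or two foods hit both targets exactly; no other combination can be cheaper.
strawberries only: max(314/51, 10/3) = 6.157 servings → $9.24.
bell pepper only: max(314/92, 10/2) = 5 servings → $3.25.
strawberries + bell pepper with both tight: 1.678 servings and 2.483 servings → $4.13.
The minimum over all feasible corners is $3.25.

$3.25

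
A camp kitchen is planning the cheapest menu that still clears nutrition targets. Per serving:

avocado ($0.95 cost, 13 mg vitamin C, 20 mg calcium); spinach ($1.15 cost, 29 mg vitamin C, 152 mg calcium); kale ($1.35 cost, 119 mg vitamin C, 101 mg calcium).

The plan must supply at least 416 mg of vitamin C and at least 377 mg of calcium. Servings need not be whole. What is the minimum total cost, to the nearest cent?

Two binding constraints pin down two serving amounts, so the optimal mix uses at most two foods. The candidates are each food alone (scaled to the tighter of vitamin C/calcium) and each pair with both constraints tight.
avocado only: max(416/13, 377/20) = 32 servings → $30.40.
spinach only: max(416/29, 377/152) = 14.34 servings → $16.50.
kale only: max(416/119, 377/101) = 3.733 servings → $5.04.
avocado + spinach: intersection lies outside the first quadrant.
avocado + kale with both tight: 2.668 servings and 3.204 servings → $6.86.
spinach + kale with both tight: 0.1878 servings and 3.45 servings → $4.87.
The minimum over all feasible corners is $4.87.

$4.87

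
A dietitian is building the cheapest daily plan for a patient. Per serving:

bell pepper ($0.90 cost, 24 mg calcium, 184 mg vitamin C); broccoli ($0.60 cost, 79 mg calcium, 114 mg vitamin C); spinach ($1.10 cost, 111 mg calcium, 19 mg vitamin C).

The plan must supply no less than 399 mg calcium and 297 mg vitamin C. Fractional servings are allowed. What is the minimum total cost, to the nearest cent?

$3.03

At the optimum either one food covers both requirements or two foods hit both targets exactly; no other combination can be cheaper.
bell pepper only: max(399/24, 297/184) = 16.62 servings → $14.96.
broccoli only: max(399/79, 297/114) = 5.051 servings → $3.03.
spinach only: max(399/111, 297/19) = 15.63 servings → $17.19.
bell pepper + broccoli: intersection lies outside the first quadrant.
bell pepper + spinach with both tight: 1.271 servings and 3.32 servings → $4.80.
broccoli + spinach with both tight: 2.276 servings and 1.975 servings → $3.54.
The minimum over all feasible corners is $3.03.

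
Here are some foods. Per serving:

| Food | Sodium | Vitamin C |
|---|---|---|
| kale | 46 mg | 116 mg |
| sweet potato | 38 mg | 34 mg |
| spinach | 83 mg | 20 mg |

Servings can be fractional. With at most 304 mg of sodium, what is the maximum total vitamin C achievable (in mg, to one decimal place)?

766.6 mg

Vitamin C per mg sodium: kale 2.522, sweet potato 0.8947, spinach 0.241.
With no serving limits, spend the whole sodium allowance on kale: 304 mg / 46 mg × 116 mg = 766.6 mg.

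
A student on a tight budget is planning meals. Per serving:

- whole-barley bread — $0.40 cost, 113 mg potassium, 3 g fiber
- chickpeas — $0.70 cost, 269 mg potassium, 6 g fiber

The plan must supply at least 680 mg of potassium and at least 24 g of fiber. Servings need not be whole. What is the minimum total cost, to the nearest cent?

$2.80

Check every corner: each single food scaled to meet both minima, and each pair solved so both constraints bind.
whole-barley bread only: max(680/113, 24/3) = 8 servings → $3.20.
chickpeas only: max(680/269, 24/6) = 4 servings → $2.80.
whole-barley bread + chickpeas: intersection lies outside the first quadrant.
So the least-cost plan costs $2.80.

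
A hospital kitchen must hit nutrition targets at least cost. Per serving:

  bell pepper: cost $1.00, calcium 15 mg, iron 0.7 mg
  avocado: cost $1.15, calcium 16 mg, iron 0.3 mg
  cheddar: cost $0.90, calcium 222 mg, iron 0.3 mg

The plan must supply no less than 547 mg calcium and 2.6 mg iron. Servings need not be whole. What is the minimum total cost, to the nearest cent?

$4.79

bell pepper only: max(547/15, 2.6/0.7) = 36.47 servings → $36.47.
avocado only: max(547/16, 2.6/0.3) = 34.19 servings → $39.32.
cheddar only: max(547/222, 2.6/0.3) = 8.667 servings → $7.80.
bell pepper + avocado: intersection lies outside the first quadrant.
bell pepper + cheddar with both tight: 2.738 servings and 2.279 servings → $4.79.
avocado + cheddar with both tight: 6.684 servings and 1.982 servings → $9.47.
Cheapest feasible corner: $4.79.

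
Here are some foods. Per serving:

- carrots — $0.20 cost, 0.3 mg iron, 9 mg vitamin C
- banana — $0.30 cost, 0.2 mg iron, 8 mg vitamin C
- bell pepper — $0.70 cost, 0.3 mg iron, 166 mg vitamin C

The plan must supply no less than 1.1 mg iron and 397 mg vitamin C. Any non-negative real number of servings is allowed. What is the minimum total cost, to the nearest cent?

This is a tiny linear program; its minimum lies at a vertex of the feasible set. List the vertices and price them.
carrots only: max(1.1/0.3, 397/9) = 44.11 servings → $8.82.
banana only: max(1.1/0.2, 397/8) = 49.62 servings → $14.89.
bell pepper only: max(1.1/0.3, 397/166) = 3.667 servings → $2.57.
carrots + banana: intersection lies outside the first quadrant.
carrots + bell pepper with both tight: 1.348 servings and 2.318 servings → $1.89.
banana + bell pepper with both tight: 2.062 servings and 2.292 servings → $2.22.
So the least-cost plan costs $1.89.

$1.89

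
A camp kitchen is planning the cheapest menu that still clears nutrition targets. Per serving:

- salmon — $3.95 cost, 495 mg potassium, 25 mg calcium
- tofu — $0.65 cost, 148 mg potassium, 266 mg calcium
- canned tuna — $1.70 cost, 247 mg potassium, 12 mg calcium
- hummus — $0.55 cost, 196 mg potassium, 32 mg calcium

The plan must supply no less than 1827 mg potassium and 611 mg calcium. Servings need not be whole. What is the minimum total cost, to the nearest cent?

$5.43

A basic optimal solution has at most two foods positive. Try each food alone and each pair with both targets met exactly.
salmon only: max(1827/495, 611/25) = 24.44 servings → $96.54.
tofu only: max(1827/148, 611/266) = 12.34 servings → $8.02.
canned tuna only: max(1827/247, 611/12) = 50.92 servings → $86.56.
hummus only: max(1827/196, 611/32) = 19.09 servings → $10.50.
salmon + tofu with both tight: 3.091 servings and 2.006 servings → $13.51.
salmon + canned tuna: the both-tight solution has a negative serving — not a feasible corner.
salmon + hummus with both targets exact would need a negative amount; discard.
tofu + canned tuna with both tight: 2.018 servings and 6.188 servings → $11.83.
tofu + hummus with both tight: 1.293 servings and 8.345 servings → $5.43.
canned tuna + hummus: intersection lies outside the first quadrant.
So the least-cost plan costs $5.43.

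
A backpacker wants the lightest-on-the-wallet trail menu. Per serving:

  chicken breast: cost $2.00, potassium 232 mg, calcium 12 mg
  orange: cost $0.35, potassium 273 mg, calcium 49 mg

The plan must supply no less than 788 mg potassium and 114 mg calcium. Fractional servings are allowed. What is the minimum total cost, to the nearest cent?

chicken breast only: max(788/232, 114/12) = 9.5 servings → $19.00.
orange only: max(788/273, 114/49) = 2.886 servings → $1.01.
chicken breast + orange with both tight: 0.9256 servings and 2.1 servings → $2.59.
The minimum over all feasible corners is $1.01.

$1.01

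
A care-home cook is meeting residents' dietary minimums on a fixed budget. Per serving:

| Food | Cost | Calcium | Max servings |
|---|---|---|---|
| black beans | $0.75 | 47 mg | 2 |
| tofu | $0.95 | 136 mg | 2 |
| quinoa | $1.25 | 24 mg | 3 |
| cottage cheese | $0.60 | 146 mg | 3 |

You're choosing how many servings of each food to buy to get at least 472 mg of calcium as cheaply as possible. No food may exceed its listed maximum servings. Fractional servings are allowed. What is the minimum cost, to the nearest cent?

$2.04

Cost per mg of calcium: cottage cheese $0.0041, tofu $0.0070, black beans $0.0160, quinoa $0.0521.
Take 3 servings of cottage cheese: +438.0 mg calcium for $1.80 (total $1.80, still need 34.0 mg).
Take 0.25 servings of tofu: +34.0 mg calcium for $0.24 (total $2.04, still need 0.0 mg).
Greedy by cheapest-per-mg is optimal for a single linear constraint, so the minimum cost is $2.04.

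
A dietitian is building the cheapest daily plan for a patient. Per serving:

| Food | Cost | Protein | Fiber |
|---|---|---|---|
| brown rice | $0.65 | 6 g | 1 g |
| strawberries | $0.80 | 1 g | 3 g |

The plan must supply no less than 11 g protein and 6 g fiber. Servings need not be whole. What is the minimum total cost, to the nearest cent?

Check every corner: each single food scaled to meet both minima, and each pair solved so both constraints bind.
brown rice only: max(11/6, 6/1) = 6 servings → $3.90.
strawberries only: max(11/1, 6/3) = 11 servings → $8.80.
brown rice + strawberries with both tight: 1.588 servings and 1.471 servings → $2.21.
The minimum over all feasible corners is $2.21.

$2.21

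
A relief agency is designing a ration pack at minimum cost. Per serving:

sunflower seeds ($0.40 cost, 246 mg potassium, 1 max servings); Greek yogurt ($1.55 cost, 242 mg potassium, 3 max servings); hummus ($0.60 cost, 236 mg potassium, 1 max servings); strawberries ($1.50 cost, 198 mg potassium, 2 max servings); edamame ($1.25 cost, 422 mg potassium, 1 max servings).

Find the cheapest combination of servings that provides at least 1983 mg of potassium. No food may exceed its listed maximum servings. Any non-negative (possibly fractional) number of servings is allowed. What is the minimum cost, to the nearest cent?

$9.57

Cost per mg of potassium: sunflower seeds $0.0016, hummus $0.0025, edamame $0.0030, Greek yogurt $0.0064, strawberries $0.0076.
Take 1 serving of sunflower seeds: +246.0 mg potassium for $0.40 (total $0.40, still need 1737.0 mg).
Take 1 serving of hummus: +236.0 mg potassium for $0.60 (total $1.00, still need 1501.0 mg).
Take 1 serving of edamame: +422.0 mg potassium for $1.25 (total $2.25, still need 1079.0 mg).
Take 3 servings of Greek yogurt: +726.0 mg potassium for $4.65 (total $6.90, still need 353.0 mg).
Take 1.783 servings of strawberries: +353.0 mg potassium for $2.67 (total $9.57, still need 0.0 mg).
Greedy by cheapest-per-mg is optimal for a single linear constraint, so the minimum cost is $9.57.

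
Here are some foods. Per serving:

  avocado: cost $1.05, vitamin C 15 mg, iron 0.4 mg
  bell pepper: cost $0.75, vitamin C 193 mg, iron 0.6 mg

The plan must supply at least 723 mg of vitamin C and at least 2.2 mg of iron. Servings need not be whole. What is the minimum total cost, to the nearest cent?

A basic optimal solution has at most two foods positive. Try each food alone and each pair with both targets met exactly.
avocado only: max(723/15, 2.2/0.4) = 48.2 servings → $50.61.
bell pepper only: max(723/193, 2.2/0.6) = 3.746 servings → $2.81.
avocado + bell pepper with both targets exact would need a negative amount; discard.
So the least-cost plan costs $2.81.

$2.81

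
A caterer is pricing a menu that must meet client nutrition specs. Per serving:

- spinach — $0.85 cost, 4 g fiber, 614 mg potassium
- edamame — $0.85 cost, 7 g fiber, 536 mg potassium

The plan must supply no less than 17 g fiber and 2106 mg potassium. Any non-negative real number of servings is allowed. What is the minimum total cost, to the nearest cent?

$3.02

spinach only: max(17/4, 2106/614) = 4.25 servings → $3.61.
edamame only: max(17/7, 2106/536) = 3.929 servings → $3.34.
spinach + edamame with both tight: 2.614 servings and 0.935 servings → $3.02.
Cheapest feasible corner: $3.02.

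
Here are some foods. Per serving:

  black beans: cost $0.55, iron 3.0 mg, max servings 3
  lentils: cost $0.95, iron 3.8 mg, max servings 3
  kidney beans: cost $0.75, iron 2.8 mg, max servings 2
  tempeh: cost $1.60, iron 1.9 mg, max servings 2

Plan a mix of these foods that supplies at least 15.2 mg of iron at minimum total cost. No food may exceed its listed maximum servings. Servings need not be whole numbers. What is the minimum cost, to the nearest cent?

Cost per mg of iron: black beans $0.1833, lentils $0.2500, kidney beans $0.2679, tempeh $0.8421.
Take 3 servings of black beans: +9.0 mg iron for $1.65 (total $1.65, still need 6.2 mg).
Take 1.632 servings of lentils: +6.2 mg iron for $1.55 (total $3.20, still need 0.0 mg).
Filling from the cheapest source first is optimal under one linear minimum: $3.20.

$3.20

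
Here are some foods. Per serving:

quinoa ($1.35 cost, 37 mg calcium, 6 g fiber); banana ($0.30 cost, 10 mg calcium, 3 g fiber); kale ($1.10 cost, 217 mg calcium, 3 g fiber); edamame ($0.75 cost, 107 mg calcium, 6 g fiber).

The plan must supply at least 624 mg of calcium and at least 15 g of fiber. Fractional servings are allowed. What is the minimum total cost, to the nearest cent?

$3.46

The cheapest plan sits at a corner of the feasible region — with two constraints it uses at most two foods.
quinoa only: max(624/37, 15/6) = 16.86 servings → $22.77.
banana only: max(624/10, 15/3) = 62.4 servings → $18.72.
kale only: max(624/217, 15/3) = 5 servings → $5.50.
edamame only: max(624/107, 15/6) = 5.832 servings → $4.37.
quinoa + banana: intersection lies outside the first quadrant.
quinoa + kale with both tight: 1.161 servings and 2.678 servings → $4.51.
quinoa + edamame: intersection lies outside the first quadrant.
banana + kale with both tight: 2.227 servings and 2.773 servings → $3.72.
banana + edamame: the both-tight solution has a negative serving — not a feasible corner.
kale + edamame with both tight: 2.18 servings and 1.41 servings → $3.46.
Cheapest feasible corner: $3.46.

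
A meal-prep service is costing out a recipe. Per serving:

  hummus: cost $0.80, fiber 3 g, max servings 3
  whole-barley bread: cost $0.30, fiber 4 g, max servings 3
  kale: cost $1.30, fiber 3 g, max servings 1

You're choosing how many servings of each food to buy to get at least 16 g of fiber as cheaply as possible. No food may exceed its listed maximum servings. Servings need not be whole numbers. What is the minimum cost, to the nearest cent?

$1.97

Cost per g of fiber: whole-barley bread $0.0750, hummus $0.2667, kale $0.4333.
Take 3 servings of whole-barley bread: +12.0 g fiber for $0.90 (total $0.90, still need 4.0 g).
Take 1.333 servings of hummus: +4.0 g fiber for $1.07 (total $1.97, still need 0.0 g).
Greedy by cheapest-per-g is optimal for a single linear constraint, so the minimum cost is $1.97.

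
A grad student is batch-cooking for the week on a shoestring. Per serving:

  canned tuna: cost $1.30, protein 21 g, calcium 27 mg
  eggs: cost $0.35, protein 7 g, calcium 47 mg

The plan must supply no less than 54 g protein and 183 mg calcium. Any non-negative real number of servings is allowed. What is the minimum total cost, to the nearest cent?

For a min-cost LP with two ≥-constraints, a basic feasible solution has at most two positive variables.
canned tuna only: max(54/21, 183/27) = 6.778 servings → $8.81.
eggs only: max(54/7, 183/47) = 7.714 servings → $2.70.
canned tuna + eggs with both tight: 1.575 servings and 2.989 servings → $3.09.
The minimum over all feasible corners is $2.70.

$2.70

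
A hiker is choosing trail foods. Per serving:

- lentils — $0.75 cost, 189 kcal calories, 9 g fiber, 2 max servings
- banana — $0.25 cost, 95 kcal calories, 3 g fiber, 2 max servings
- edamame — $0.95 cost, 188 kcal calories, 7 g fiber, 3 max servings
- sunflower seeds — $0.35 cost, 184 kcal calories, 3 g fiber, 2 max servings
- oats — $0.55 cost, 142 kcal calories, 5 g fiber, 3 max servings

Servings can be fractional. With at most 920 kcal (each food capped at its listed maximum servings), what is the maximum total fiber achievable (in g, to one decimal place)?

Fiber per kcal: lentils 0.04762, edamame 0.03723, oats 0.03521, banana 0.03158, sunflower seeds 0.0163.
Take 2 servings of lentils: uses 378 kcal, +18.0 g fiber (running total 18.0 g).
Take 2.883 servings of edamame: uses 542 kcal, +20.2 g fiber (running total 38.2 g).
Filling greedily by fiber-per-kcal is optimal for one linear limit, giving 38.2 g.

38.2 g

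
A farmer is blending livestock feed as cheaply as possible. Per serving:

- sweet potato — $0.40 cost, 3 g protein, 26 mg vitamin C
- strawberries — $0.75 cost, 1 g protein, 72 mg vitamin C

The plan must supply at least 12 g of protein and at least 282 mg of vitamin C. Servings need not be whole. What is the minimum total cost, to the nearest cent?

At the optimum either one food covers both requirements or two foods hit both targets exactly; no other combination can be cheaper.
sweet potato only: max(12/3, 282/26) = 10.85 servings → $4.34.
strawberries only: max(12/1, 282/72) = 12 servings → $9.00.
sweet potato + strawberries with both tight: 3.063 servings and 2.811 servings → $3.33.
So the least-cost plan costs $3.33.

$3.33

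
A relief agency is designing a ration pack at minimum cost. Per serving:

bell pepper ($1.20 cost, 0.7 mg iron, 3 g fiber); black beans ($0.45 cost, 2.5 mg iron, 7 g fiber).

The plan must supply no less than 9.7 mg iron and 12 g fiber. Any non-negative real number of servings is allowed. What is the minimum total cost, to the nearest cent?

An LP optimum is at a vertex; with two nutrient constraints at most two foods are used. Check each candidate.
bell pepper only: max(9.7/0.7, 12/3) = 13.86 servings → $16.63.
black beans only: max(9.7/2.5, 12/7) = 3.88 servings → $1.75.
bell pepper + black beans: intersection lies outside the first quadrant.
Cheapest feasible corner: $1.75.

$1.75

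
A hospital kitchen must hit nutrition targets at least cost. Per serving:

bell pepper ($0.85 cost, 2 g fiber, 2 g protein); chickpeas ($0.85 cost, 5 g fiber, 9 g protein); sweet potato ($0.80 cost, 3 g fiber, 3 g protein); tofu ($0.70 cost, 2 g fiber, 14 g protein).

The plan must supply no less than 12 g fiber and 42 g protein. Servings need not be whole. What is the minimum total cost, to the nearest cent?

This is a tiny linear program; its minimum lies at a vertex of the feasible set. List the vertices and price them.
bell pepper only: max(12/2, 42/2) = 21 servings → $17.85.
chickpeas only: max(12/5, 42/9) = 4.667 servings → $3.97.
sweet potato only: max(12/3, 42/3) = 14 servings → $11.20.
tofu only: max(12/2, 42/14) = 6 servings → $4.20.
bell pepper + chickpeas: intersection lies outside the first quadrant.
bell pepper + sweet potato (both tight): parallel constraints — no distinct corner.
bell pepper + tofu with both tight: 3.5 servings and 2.5 servings → $4.72.
chickpeas + sweet potato: intersection lies outside the first quadrant.
chickpeas + tofu with both tight: 1.615 servings and 1.962 servings → $2.75.
sweet potato + tofu with both tight: 2.333 servings and 2.5 servings → $3.62.
The minimum over all feasible corners is $2.75.

$2.75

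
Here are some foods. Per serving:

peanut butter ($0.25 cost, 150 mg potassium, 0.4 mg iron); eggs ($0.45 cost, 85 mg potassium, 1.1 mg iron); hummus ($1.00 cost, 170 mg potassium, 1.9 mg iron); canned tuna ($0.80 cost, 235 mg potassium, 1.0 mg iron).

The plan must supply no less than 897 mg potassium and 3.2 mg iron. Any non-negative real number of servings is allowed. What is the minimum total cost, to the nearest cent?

Minimising a linear cost over {potassium ≥ 897, iron ≥ 3.2, servings ≥ 0} — the optimum is at a vertex, using one or two foods.
peanut butter only: max(897/150, 3.2/0.4) = 8 servings → $2.00.
eggs only: max(897/85, 3.2/1.1) = 10.55 servings → $4.75.
hummus only: max(897/170, 3.2/1.9) = 5.276 servings → $5.28.
canned tuna only: max(897/235, 3.2/1.0) = 3.817 servings → $3.05.
peanut butter + eggs with both tight: 5.456 servings and 0.9252 servings → $1.78.
peanut butter + hummus with both tight: 5.347 servings and 0.5585 servings → $1.90.
peanut butter + canned tuna with both tight: 2.589 servings and 2.164 servings → $2.38.
eggs + hummus: intersection lies outside the first quadrant.
eggs + canned tuna: the both-tight solution has a negative serving — not a feasible corner.
hummus + canned tuna: intersection lies outside the first quadrant.
So the least-cost plan costs $1.78.

$1.78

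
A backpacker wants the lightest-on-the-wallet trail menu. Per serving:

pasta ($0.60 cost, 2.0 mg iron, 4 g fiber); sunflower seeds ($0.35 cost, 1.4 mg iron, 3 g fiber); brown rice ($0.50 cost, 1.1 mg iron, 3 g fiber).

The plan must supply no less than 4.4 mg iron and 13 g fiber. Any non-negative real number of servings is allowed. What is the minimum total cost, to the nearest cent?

$1.52

A basic optimal solution has at most two foods positive. Try each food alone and each pair with both targets met exactly.
pasta only: max(4.4/2.0, 13/4) = 3.25 servings → $1.95.
sunflower seeds only: max(4.4/1.4, 13/3) = 4.333 servings → $1.52.
brown rice only: max(4.4/1.1, 13/3) = 4.333 servings → $2.17.
pasta + sunflower seeds: the both-tight solution has a negative serving — not a feasible corner.
pasta + brown rice: the both-tight solution has a negative serving — not a feasible corner.
sunflower seeds + brown rice: intersection lies outside the first quadrant.
The minimum over all feasible corners is $1.52.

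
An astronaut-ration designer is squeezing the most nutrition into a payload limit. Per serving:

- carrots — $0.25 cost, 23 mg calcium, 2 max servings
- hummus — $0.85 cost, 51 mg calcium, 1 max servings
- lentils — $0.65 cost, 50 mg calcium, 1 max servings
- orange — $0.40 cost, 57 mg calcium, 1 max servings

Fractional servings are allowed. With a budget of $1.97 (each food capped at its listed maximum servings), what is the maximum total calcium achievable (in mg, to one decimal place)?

178.2 mg

Calcium per dollar: orange 142.5, carrots 92, lentils 76.92, hummus 60.
Take 1 serving of orange: spends $0.40, +57.0 mg calcium (running total 57.0 mg).
Take 2 servings of carrots: spends $0.50, +46.0 mg calcium (running total 103.0 mg).
Take 1 serving of lentils: spends $0.65, +50.0 mg calcium (running total 153.0 mg).
Take 0.4941 servings of hummus: spends $0.42, +25.2 mg calcium (running total 178.2 mg).
Greedy by best ratio exhausts the cost allowance optimally: 178.2 mg.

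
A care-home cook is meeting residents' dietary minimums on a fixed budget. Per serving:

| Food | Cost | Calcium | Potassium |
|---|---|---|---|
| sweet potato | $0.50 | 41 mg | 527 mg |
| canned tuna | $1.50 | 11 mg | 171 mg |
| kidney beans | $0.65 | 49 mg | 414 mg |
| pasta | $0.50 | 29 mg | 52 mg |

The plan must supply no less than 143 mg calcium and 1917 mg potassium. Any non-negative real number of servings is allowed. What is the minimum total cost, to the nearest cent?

Compare the cost at each extreme point of the feasible region.
sweet potato only: max(143/41, 1917/527) = 3.638 servings → $1.82.
canned tuna only: max(143/11, 1917/171) = 13 servings → $19.50.
kidney beans only: max(143/49, 1917/414) = 4.63 servings → $3.01.
pasta only: max(143/29, 1917/52) = 36.87 servings → $18.43.
sweet potato + canned tuna with both tight: 2.773 servings and 2.666 servings → $5.38.
sweet potato + kidney beans: the both-tight solution has a negative serving — not a feasible corner.
sweet potato + pasta: intersection lies outside the first quadrant.
canned tuna + kidney beans with both tight: 9.08 servings and 0.88 servings → $14.19.
canned tuna + pasta with both tight: 10.98 servings and 0.7673 servings → $16.85.
kidney beans + pasta: intersection lies outside the first quadrant.
So the least-cost plan costs $1.82.

$1.82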